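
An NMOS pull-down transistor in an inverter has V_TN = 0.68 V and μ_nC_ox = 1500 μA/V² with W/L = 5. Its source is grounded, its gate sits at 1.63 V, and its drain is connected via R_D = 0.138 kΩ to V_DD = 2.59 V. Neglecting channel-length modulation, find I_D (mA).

I_D = 3.38 mA

V_GS = V_G = 1.63 V, so V_ov = 1.63 − 0.68 = 0.95 V.
k_n = μ_nC_ox · (W/L) = 7.5 mA/V².
Assume saturation: I_D = ½ k_n V_ov² = 0.5 × 7.5 × 0.95² = 3.38 mA, giving V_DS = V_DD − I_D R_D = 2.59 − 3.38 × 0.138 = 2.12 V.
V_DS = 2.12 V ≥ V_ov = 0.95 V, confirming saturation.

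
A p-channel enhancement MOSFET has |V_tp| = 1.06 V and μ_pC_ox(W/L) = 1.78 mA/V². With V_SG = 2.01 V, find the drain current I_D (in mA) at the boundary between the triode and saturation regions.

I_D = 0.803 mA

At the boundary V_SD = V_ov = V_SG − |V_tp| = 2.01 − 1.06 = 0.95 V.
I_D = ½ k_p V_ov² = 0.5 × 1.78 × 0.95² = 0.803 mA.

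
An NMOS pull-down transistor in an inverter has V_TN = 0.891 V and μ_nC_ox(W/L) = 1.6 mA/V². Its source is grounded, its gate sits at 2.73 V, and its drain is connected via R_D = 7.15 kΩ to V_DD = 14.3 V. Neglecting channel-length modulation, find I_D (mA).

I_D = 1.88 mA

V_GS = V_G = 2.73 V, so V_ov = 2.73 − 0.891 = 1.84 V.
Assume saturation: I_D = ½ k_n V_ov² = 0.5 × 1.6 × 1.84² = 2.71 mA, giving V_DS = V_DD − I_D R_D = 14.3 − 2.71 × 7.15 = -5.04 V.
But -5.04 V < V_ov = 1.84 V, so the device is actually in triode.
In triode I_D = k_n[V_ov V_DS − ½ V_DS²] and I_D = (V_DD − V_DS)/R_D. Equating: 5.72 V_DS² − 22.04 V_DS + 14.3 = 0, giving V_DS = 0.826 V (the root below V_ov).
I_D = (14.3 − 0.826) / 7.15 = 1.88 mA.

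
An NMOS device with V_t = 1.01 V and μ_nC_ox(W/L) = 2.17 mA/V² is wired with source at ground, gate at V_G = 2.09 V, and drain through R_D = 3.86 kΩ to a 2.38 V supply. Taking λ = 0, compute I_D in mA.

I_D = 0.548 mA

V_GS = V_G = 2.09 V, so V_ov = 2.09 − 1.01 = 1.08 V.
Assume saturation: I_D = ½ k_n V_ov² = 0.5 × 2.17 × 1.08² = 1.27 mA, giving V_DS = V_DD − I_D R_D = 2.38 − 1.27 × 3.86 = -2.5 V.
But -2.5 V < V_ov = 1.08 V, so the device is actually in triode.
In triode I_D = k_n[V_ov V_DS − ½ V_DS²] and I_D = (V_DD − V_DS)/R_D. Equating: 4.19 V_DS² − 10.05 V_DS + 2.38 = 0, giving V_DS = 0.267 V (the root below V_ov).
I_D = (2.38 − 0.267) / 3.86 = 0.548 mA.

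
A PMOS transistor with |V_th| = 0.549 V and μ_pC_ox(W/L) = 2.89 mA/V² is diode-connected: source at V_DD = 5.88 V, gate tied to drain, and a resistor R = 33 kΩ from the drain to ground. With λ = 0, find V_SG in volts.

With gate tied to drain, V_SG = V_SD ≥ V_SG − |V_th|, so the device is in saturation.
KCL at the drain: ½ k_p (V_SG − |V_th|)² = (V_DD − V_SG)/R.
Let x = V_SG − 0.549. Then 47.7 x² + x − 5.331 = 0, giving x = 0.324 V (positive root), so V_SG = 0.873 V.
I_D = (V_DD − V_SG)/R = (5.88 − 0.873) / 33 = 0.152 mA.

V_SG = 0.873 V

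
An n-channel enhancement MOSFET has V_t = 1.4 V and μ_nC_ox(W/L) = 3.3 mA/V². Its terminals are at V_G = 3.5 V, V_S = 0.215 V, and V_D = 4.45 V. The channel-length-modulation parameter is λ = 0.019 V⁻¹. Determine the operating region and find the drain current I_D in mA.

V_GS = V_G − V_S = 3.5 − 0.215 = 3.29 V; V_DS = V_D − V_S = 4.45 − 0.215 = 4.24 V.
V_ov = V_GS − V_t = 3.29 − 1.4 = 1.89 V.
Since V_DS = 4.24 V ≥ V_ov = 1.89 V, the device is in saturation.
I_D = ½ k_n V_ov² (1 + λ V_DS) = 0.5 × 3.3 × 1.89² × (1 + 0.019 × 4.24) = 6.33 mA.

Saturation; I_D = 6.33 mA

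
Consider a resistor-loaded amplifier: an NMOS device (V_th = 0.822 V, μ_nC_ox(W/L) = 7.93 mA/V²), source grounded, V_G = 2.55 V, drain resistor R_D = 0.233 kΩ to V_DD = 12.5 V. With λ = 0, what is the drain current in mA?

I_D = 11.8 mA

V_GS = V_G = 2.55 V, so V_ov = 2.55 − 0.822 = 1.73 V.
Assume saturation: I_D = ½ k_n V_ov² = 0.5 × 7.93 × 1.73² = 11.8 mA, giving V_DS = V_DD − I_D R_D = 12.5 − 11.8 × 0.233 = 9.74 V.
V_DS = 9.74 V ≥ V_ov = 1.73 V, confirming saturation.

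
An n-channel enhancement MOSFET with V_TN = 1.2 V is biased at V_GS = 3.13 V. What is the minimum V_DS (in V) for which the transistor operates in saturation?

The boundary between triode and saturation is V_DS = V_GS − V_TN = V_ov.
V_ov = 3.13 − 1.2 = 1.93 V.

V_DS,sat = 1.93 V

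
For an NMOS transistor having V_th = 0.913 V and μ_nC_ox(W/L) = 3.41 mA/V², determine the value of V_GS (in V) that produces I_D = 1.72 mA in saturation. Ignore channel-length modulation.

In saturation I_D = ½ k_n (V_GS − V_th)², so V_GS − V_th = √(2 I_D / k_n) = √(2 × 1.72 / 3.41) = 1 V.
V_GS = 0.913 + 1 = 1.92 V.

V_GS = 1.92 V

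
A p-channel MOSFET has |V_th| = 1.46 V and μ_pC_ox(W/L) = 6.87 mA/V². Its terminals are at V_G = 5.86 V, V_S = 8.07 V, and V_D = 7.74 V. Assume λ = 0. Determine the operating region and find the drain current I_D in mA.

V_SG = V_S − V_G = 8.07 − 5.86 = 2.21 V; V_SD = V_S − V_D = 8.07 − 7.74 = 0.33 V.
V_ov = V_SG − |V_th| = 2.21 − 1.46 = 0.75 V.
Since V_SD = 0.33 V < V_ov = 0.75 V, the device is in the triode region.
I_D = k_p [V_ov · V_SD − ½ V_SD²] = 6.87 × [0.75 × 0.33 − 0.5 × 0.33²] = 1.33 mA.

Triode; I_D = 1.33 mA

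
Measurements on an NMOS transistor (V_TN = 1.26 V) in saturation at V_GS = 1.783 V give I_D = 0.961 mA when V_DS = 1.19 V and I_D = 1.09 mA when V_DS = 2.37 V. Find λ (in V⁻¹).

With V_GS fixed, I_D ∝ (1 + λ V_DS) in saturation, so I_D2/I_D1 = (1 + λ V_DS2)/(1 + λ V_DS1).
1.09/0.961 = 1.134 = (1 + 2.37 λ)/(1 + 1.19 λ).
Solving: λ (I_D1 V_DS2 − I_D2 V_DS1) = I_D2 − I_D1, so λ = (1.09 − 0.961) / (0.961 × 2.37 − 1.09 × 1.19) = 0.129 / 0.98 = 0.132 V⁻¹.

λ = 0.132 V⁻¹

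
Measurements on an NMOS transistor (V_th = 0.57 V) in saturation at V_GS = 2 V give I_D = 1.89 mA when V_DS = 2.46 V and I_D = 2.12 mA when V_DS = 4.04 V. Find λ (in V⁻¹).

λ = 0.0950 V⁻¹

With V_GS fixed, I_D ∝ (1 + λ V_DS) in saturation, so I_D2/I_D1 = (1 + λ V_DS2)/(1 + λ V_DS1).
2.12/1.89 = 1.122 = (1 + 4.04 λ)/(1 + 2.46 λ).
Solving: λ (I_D1 V_DS2 − I_D2 V_DS1) = I_D2 − I_D1, so λ = (2.12 − 1.89) / (1.89 × 4.04 − 2.12 × 2.46) = 0.23 / 2.42 = 0.095 V⁻¹.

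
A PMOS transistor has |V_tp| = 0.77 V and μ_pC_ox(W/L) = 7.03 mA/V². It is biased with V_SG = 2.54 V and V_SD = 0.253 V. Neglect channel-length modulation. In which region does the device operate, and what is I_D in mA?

Triode; I_D = 2.92 mA

V_ov = V_SG − |V_tp| = 2.54 − 0.77 = 1.77 V.
Since V_SD = 0.253 V < V_ov = 1.77 V, the device is in the triode region.
I_D = k_p [V_ov · V_SD − ½ V_SD²] = 7.03 × [1.77 × 0.253 − 0.5 × 0.253²] = 2.92 mA.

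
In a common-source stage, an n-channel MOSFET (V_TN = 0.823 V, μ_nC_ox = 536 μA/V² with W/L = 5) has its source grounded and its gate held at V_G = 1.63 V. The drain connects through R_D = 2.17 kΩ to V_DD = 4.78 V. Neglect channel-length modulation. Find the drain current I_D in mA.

V_GS = V_G = 1.63 V, so V_ov = 1.63 − 0.823 = 0.807 V.
k_n = μ_nC_ox · (W/L) = 2.68 mA/V².
Assume saturation: I_D = ½ k_n V_ov² = 0.5 × 2.68 × 0.807² = 0.873 mA, giving V_DS = V_DD − I_D R_D = 4.78 − 0.873 × 2.17 = 2.89 V.
V_DS = 2.89 V ≥ V_ov = 0.807 V, confirming saturation.

I_D = 0.873 mA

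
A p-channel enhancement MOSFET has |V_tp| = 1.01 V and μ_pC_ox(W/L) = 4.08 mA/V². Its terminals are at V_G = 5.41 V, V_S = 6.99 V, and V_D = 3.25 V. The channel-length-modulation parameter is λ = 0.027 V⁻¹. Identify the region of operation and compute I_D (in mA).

V_SG = V_S − V_G = 6.99 − 5.41 = 1.58 V; V_SD = V_S − V_D = 6.99 − 3.25 = 3.74 V.
V_ov = V_SG − |V_tp| = 1.58 − 1.01 = 0.57 V.
Since V_SD = 3.74 V ≥ V_ov = 0.57 V, the device is in saturation.
I_D = ½ k_p V_ov² (1 + λ V_SD) = 0.5 × 4.08 × 0.57² × (1 + 0.027 × 3.74) = 0.73 mA.

Saturation; I_D = 0.730 mA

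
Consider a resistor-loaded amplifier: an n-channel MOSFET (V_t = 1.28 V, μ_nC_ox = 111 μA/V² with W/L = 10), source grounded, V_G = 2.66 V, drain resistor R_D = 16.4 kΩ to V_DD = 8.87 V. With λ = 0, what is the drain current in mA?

I_D = 0.517 mA

V_GS = V_G = 2.66 V, so V_ov = 2.66 − 1.28 = 1.38 V.
k_n = μ_nC_ox · (W/L) = 1.11 mA/V².
Assume saturation: I_D = ½ k_n V_ov² = 0.5 × 1.11 × 1.38² = 1.06 mA, giving V_DS = V_DD − I_D R_D = 8.87 − 1.06 × 16.4 = -8.46 V.
But -8.46 V < V_ov = 1.38 V, so the device is actually in triode.
In triode I_D = k_n[V_ov V_DS − ½ V_DS²] and I_D = (V_DD − V_DS)/R_D. Equating: 9.1 V_DS² − 26.12 V_DS + 8.87 = 0, giving V_DS = 0.394 V (the root below V_ov).
I_D = (8.87 − 0.394) / 16.4 = 0.517 mA.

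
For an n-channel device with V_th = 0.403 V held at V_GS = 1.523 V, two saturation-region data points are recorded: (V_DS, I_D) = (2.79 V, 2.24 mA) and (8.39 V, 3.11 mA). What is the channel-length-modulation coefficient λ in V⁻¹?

With V_GS fixed, I_D ∝ (1 + λ V_DS) in saturation, so I_D2/I_D1 = (1 + λ V_DS2)/(1 + λ V_DS1).
3.11/2.24 = 1.388 = (1 + 8.39 λ)/(1 + 2.79 λ).
Solving: λ (I_D1 V_DS2 − I_D2 V_DS1) = I_D2 − I_D1, so λ = (3.11 − 2.24) / (2.24 × 8.39 − 3.11 × 2.79) = 0.87 / 10.1 = 0.086 V⁻¹.

λ = 0.0860 V⁻¹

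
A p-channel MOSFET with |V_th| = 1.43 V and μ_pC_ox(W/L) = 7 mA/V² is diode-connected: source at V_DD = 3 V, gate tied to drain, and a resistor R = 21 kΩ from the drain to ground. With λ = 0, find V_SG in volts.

V_SG = 1.57 V

With gate tied to drain, V_SG = V_SD ≥ V_SG − |V_th|, so the device is in saturation.
KCL at the drain: ½ k_p (V_SG − |V_th|)² = (V_DD − V_SG)/R.
Let x = V_SG − 1.43. Then 73.5 x² + x − 1.57 = 0, giving x = 0.14 V (positive root), so V_SG = 1.57 V.
I_D = (V_DD − V_SG)/R = (3 − 1.57) / 21 = 0.0681 mA.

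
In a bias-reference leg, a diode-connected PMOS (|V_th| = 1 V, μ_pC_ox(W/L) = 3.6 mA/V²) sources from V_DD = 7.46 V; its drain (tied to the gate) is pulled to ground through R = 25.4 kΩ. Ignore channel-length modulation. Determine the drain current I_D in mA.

With gate tied to drain, V_SG = V_SD ≥ V_SG − |V_th|, so the device is in saturation.
KCL at the drain: ½ k_p (V_SG − |V_th|)² = (V_DD − V_SG)/R.
Let x = V_SG − 1. Then 45.7 x² + x − 6.46 = 0, giving x = 0.365 V (positive root), so V_SG = 1.37 V.
I_D = (V_DD − V_SG)/R = (7.46 − 1.37) / 25.4 = 0.24 mA.

I_D = 0.240 mA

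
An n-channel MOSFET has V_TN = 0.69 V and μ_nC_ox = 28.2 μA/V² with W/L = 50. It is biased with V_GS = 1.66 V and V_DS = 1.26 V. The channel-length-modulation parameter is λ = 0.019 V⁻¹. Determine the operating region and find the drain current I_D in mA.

Saturation; I_D = 0.679 mA

k_n = μ_nC_ox · (W/L) = 1.41 mA/V².
V_ov = V_GS − V_TN = 1.66 − 0.69 = 0.97 V.
Since V_DS = 1.26 V ≥ V_ov = 0.97 V, the device is in saturation.
I_D = ½ k_n V_ov² (1 + λ V_DS) = 0.5 × 1.41 × 0.97² × (1 + 0.019 × 1.26) = 0.679 mA.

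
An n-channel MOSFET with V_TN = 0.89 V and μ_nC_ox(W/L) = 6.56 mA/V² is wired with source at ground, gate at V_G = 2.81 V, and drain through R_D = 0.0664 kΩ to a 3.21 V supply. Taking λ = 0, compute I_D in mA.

I_D = 12.1 mA

V_GS = V_G = 2.81 V, so V_ov = 2.81 − 0.89 = 1.92 V.
Assume saturation: I_D = ½ k_n V_ov² = 0.5 × 6.56 × 1.92² = 12.1 mA, giving V_DS = V_DD − I_D R_D = 3.21 − 12.1 × 0.0664 = 2.41 V.
V_DS = 2.41 V ≥ V_ov = 1.92 V, confirming saturation.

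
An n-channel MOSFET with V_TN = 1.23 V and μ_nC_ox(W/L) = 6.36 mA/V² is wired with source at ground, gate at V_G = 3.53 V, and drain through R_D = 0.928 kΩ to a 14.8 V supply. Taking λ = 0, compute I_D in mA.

V_GS = V_G = 3.53 V, so V_ov = 3.53 − 1.23 = 2.3 V.
Assume saturation: I_D = ½ k_n V_ov² = 0.5 × 6.36 × 2.3² = 16.8 mA, giving V_DS = V_DD − I_D R_D = 14.8 − 16.8 × 0.928 = -0.811 V.
But -0.811 V < V_ov = 2.3 V, so the device is actually in triode.
In triode I_D = k_n[V_ov V_DS − ½ V_DS²] and I_D = (V_DD − V_DS)/R_D. Equating: 2.95 V_DS² − 14.57 V_DS + 14.8 = 0, giving V_DS = 1.43 V (the root below V_ov).
I_D = (14.8 − 1.43) / 0.928 = 14.4 mA.

I_D = 14.4 mA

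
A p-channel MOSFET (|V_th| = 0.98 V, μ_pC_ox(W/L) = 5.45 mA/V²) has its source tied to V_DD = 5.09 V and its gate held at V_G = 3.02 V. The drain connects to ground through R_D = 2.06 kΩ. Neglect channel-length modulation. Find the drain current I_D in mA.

I_D = 2.24 mA

V_SG = V_DD − V_G = 5.09 − 3.02 = 2.07 V, so V_ov = 2.07 − 0.98 = 1.09 V.
Assume saturation: I_D = ½ k_p V_ov² = 0.5 × 5.45 × 1.09² = 3.24 mA, giving V_SD = V_DD − I_D R_D = 5.09 − 3.24 × 2.06 = -1.58 V.
But -1.58 V < V_ov = 1.09 V, so the device is actually in triode.
In triode I_D = k_p[V_ov V_SD − ½ V_SD²] and I_D = (V_DD − V_SD)/R_D. Equating: 5.61 V_SD² − 13.24 V_SD + 5.09 = 0, giving V_SD = 0.484 V (the root below V_ov).
I_D = (5.09 − 0.484) / 2.06 = 2.24 mA.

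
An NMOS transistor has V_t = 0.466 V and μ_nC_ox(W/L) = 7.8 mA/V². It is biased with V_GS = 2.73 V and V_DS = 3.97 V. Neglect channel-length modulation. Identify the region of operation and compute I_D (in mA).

V_ov = V_GS − V_t = 2.73 − 0.466 = 2.26 V.
Since V_DS = 3.97 V ≥ V_ov = 2.26 V, the device is in saturation.
I_D = ½ k_n V_ov² = 0.5 × 7.8 × 2.26² = 20 mA.

Saturation; I_D = 20.0 mA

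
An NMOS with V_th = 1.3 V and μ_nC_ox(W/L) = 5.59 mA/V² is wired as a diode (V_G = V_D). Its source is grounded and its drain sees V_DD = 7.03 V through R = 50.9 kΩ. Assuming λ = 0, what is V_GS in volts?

With gate tied to drain, V_GS = V_DS ≥ V_GS − V_th, so the device is in saturation.
KCL at the drain: ½ k_n (V_GS − V_th)² = (V_DD − V_GS)/R.
Let x = V_GS − 1.3. Then 142 x² + x − 5.73 = 0, giving x = 0.197 V (positive root), so V_GS = 1.5 V.
I_D = (V_DD − V_GS)/R = (7.03 − 1.5) / 50.9 = 0.109 mA.

V_GS = 1.50 V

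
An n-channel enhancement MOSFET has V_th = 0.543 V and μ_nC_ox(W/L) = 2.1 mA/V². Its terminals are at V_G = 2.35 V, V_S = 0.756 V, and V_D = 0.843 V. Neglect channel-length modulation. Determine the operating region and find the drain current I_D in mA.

V_GS = V_G − V_S = 2.35 − 0.756 = 1.59 V; V_DS = V_D − V_S = 0.843 − 0.756 = 0.087 V.
V_ov = V_GS − V_th = 1.59 − 0.543 = 1.05 V.
Since V_DS = 0.087 V < V_ov = 1.05 V, the device is in the triode region.
I_D = k_n [V_ov · V_DS − ½ V_DS²] = 2.1 × [1.05 × 0.087 − 0.5 × 0.087²] = 0.184 mA.

Triode; I_D = 0.184 mA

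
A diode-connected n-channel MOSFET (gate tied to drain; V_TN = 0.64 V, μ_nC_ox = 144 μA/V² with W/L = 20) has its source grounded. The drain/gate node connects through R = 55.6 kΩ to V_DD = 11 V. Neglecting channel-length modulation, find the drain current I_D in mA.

With gate tied to drain, V_GS = V_DS ≥ V_GS − V_TN, so the device is in saturation.
k_n = μ_nC_ox · (W/L) = 2.88 mA/V².
KCL at the drain: ½ k_n (V_GS − V_TN)² = (V_DD − V_GS)/R.
Let x = V_GS − 0.64. Then 80.1 x² + x − 10.36 = 0, giving x = 0.354 V (positive root), so V_GS = 0.994 V.
I_D = (V_DD − V_GS)/R = (11 − 0.994) / 55.6 = 0.18 mA.

I_D = 0.180 mA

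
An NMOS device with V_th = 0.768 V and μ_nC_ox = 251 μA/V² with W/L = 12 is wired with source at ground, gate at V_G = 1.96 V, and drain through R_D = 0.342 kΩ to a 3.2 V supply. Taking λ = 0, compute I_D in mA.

V_GS = V_G = 1.96 V, so V_ov = 1.96 − 0.768 = 1.19 V.
k_n = μ_nC_ox · (W/L) = 3.012 mA/V².
Assume saturation: I_D = ½ k_n V_ov² = 0.5 × 3.012 × 1.19² = 2.14 mA, giving V_DS = V_DD − I_D R_D = 3.2 − 2.14 × 0.342 = 2.47 V.
V_DS = 2.47 V ≥ V_ov = 1.19 V, confirming saturation.

I_D = 2.14 mA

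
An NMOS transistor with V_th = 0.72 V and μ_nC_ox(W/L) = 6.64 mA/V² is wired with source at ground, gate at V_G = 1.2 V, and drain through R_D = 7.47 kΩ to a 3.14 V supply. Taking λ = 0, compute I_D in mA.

I_D = 0.400 mA

V_GS = V_G = 1.2 V, so V_ov = 1.2 − 0.72 = 0.48 V.
Assume saturation: I_D = ½ k_n V_ov² = 0.5 × 6.64 × 0.48² = 0.765 mA, giving V_DS = V_DD − I_D R_D = 3.14 − 0.765 × 7.47 = -2.57 V.
But -2.57 V < V_ov = 0.48 V, so the device is actually in triode.
In triode I_D = k_n[V_ov V_DS − ½ V_DS²] and I_D = (V_DD − V_DS)/R_D. Equating: 24.8 V_DS² − 24.81 V_DS + 3.14 = 0, giving V_DS = 0.149 V (the root below V_ov).
I_D = (3.14 − 0.149) / 7.47 = 0.4 mA.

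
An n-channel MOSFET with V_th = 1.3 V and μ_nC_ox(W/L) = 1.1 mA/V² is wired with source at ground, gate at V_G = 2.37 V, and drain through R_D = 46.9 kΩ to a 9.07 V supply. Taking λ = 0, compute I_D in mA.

V_GS = V_G = 2.37 V, so V_ov = 2.37 − 1.3 = 1.07 V.
Assume saturation: I_D = ½ k_n V_ov² = 0.5 × 1.1 × 1.07² = 0.63 mA, giving V_DS = V_DD − I_D R_D = 9.07 − 0.63 × 46.9 = -20.5 V.
But -20.5 V < V_ov = 1.07 V, so the device is actually in triode.
In triode I_D = k_n[V_ov V_DS − ½ V_DS²] and I_D = (V_DD − V_DS)/R_D. Equating: 25.8 V_DS² − 56.2 V_DS + 9.07 = 0, giving V_DS = 0.176 V (the root below V_ov).
I_D = (9.07 − 0.176) / 46.9 = 0.19 mA.

I_D = 0.190 mA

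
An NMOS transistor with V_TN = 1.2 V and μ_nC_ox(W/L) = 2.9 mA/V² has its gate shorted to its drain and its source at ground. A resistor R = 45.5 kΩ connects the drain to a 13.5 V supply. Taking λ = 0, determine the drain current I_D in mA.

With gate tied to drain, V_GS = V_DS ≥ V_GS − V_TN, so the device is in saturation.
KCL at the drain: ½ k_n (V_GS − V_TN)² = (V_DD − V_GS)/R.
Let x = V_GS − 1.2. Then 66 x² + x − 12.3 = 0, giving x = 0.424 V (positive root), so V_GS = 1.62 V.
I_D = (V_DD − V_GS)/R = (13.5 − 1.62) / 45.5 = 0.261 mA.

I_D = 0.261 mA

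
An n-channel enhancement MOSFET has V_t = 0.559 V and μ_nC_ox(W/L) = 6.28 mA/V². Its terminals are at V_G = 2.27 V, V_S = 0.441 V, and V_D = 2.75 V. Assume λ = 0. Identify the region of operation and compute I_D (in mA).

Saturation; I_D = 5.06 mA

V_GS = V_G − V_S = 2.27 − 0.441 = 1.83 V; V_DS = V_D − V_S = 2.75 − 0.441 = 2.31 V.
V_ov = V_GS − V_t = 1.83 − 0.559 = 1.27 V.
Since V_DS = 2.31 V ≥ V_ov = 1.27 V, the device is in saturation.
I_D = ½ k_n V_ov² = 0.5 × 6.28 × 1.27² = 5.06 mA.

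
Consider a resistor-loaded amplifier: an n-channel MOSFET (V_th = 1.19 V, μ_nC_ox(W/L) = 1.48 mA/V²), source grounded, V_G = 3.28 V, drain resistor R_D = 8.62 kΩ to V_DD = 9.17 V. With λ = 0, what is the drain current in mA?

V_GS = V_G = 3.28 V, so V_ov = 3.28 − 1.19 = 2.09 V.
Assume saturation: I_D = ½ k_n V_ov² = 0.5 × 1.48 × 2.09² = 3.23 mA, giving V_DS = V_DD − I_D R_D = 9.17 − 3.23 × 8.62 = -18.7 V.
But -18.7 V < V_ov = 2.09 V, so the device is actually in triode.
In triode I_D = k_n[V_ov V_DS − ½ V_DS²] and I_D = (V_DD − V_DS)/R_D. Equating: 6.38 V_DS² − 27.66 V_DS + 9.17 = 0, giving V_DS = 0.362 V (the root below V_ov).
I_D = (9.17 − 0.362) / 8.62 = 1.02 mA.

I_D = 1.02 mA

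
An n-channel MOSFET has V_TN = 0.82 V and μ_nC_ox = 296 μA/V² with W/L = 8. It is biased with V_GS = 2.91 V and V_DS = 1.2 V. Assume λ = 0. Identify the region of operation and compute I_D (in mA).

k_n = μ_nC_ox · (W/L) = 2.368 mA/V².
V_ov = V_GS − V_TN = 2.91 − 0.82 = 2.09 V.
Since V_DS = 1.2 V < V_ov = 2.09 V, the device is in the triode region.
I_D = k_n [V_ov · V_DS − ½ V_DS²] = 2.368 × [2.09 × 1.2 − 0.5 × 1.2²] = 4.23 mA.

Triode; I_D = 4.23 mA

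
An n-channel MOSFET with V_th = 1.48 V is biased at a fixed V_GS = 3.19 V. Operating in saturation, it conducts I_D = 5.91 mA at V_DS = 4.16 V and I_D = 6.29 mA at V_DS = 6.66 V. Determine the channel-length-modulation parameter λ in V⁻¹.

λ = 0.0288 V⁻¹

With V_GS fixed, I_D ∝ (1 + λ V_DS) in saturation, so I_D2/I_D1 = (1 + λ V_DS2)/(1 + λ V_DS1).
6.29/5.91 = 1.064 = (1 + 6.66 λ)/(1 + 4.16 λ).
Solving: λ (I_D1 V_DS2 − I_D2 V_DS1) = I_D2 − I_D1, so λ = (6.29 − 5.91) / (5.91 × 6.66 − 6.29 × 4.16) = 0.38 / 13.2 = 0.0288 V⁻¹.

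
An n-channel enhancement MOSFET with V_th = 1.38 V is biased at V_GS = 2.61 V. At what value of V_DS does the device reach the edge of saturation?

The boundary between triode and saturation is V_DS = V_GS − V_th = V_ov.
V_ov = 2.61 − 1.38 = 1.23 V.

V_DS,sat = 1.23 V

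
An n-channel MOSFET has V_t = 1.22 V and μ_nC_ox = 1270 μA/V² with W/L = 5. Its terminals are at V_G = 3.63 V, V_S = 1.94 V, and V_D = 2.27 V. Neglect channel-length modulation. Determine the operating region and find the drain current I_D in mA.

V_GS = V_G − V_S = 3.63 − 1.94 = 1.69 V; V_DS = V_D − V_S = 2.27 − 1.94 = 0.33 V.
k_n = μ_nC_ox · (W/L) = 6.35 mA/V².
V_ov = V_GS − V_t = 1.69 − 1.22 = 0.47 V.
Since V_DS = 0.33 V < V_ov = 0.47 V, the device is in the triode region.
I_D = k_n [V_ov · V_DS − ½ V_DS²] = 6.35 × [0.47 × 0.33 − 0.5 × 0.33²] = 0.639 mA.

Triode; I_D = 0.639 mA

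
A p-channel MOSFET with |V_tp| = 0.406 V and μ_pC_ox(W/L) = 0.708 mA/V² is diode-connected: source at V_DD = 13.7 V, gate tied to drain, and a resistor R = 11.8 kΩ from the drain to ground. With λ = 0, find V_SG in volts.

With gate tied to drain, V_SG = V_SD ≥ V_SG − |V_tp|, so the device is in saturation.
KCL at the drain: ½ k_p (V_SG − |V_tp|)² = (V_DD − V_SG)/R.
Let x = V_SG − 0.406. Then 4.18 x² + x − 13.29 = 0, giving x = 1.67 V (positive root), so V_SG = 2.07 V.
I_D = (V_DD − V_SG)/R = (13.7 − 2.07) / 11.8 = 0.985 mA.

V_SG = 2.07 V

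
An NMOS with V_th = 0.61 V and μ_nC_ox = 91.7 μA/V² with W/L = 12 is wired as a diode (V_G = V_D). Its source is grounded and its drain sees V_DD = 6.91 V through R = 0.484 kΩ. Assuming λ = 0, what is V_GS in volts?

V_GS = 3.95 V

With gate tied to drain, V_GS = V_DS ≥ V_GS − V_th, so the device is in saturation.
k_n = μ_nC_ox · (W/L) = 1.1 mA/V².
KCL at the drain: ½ k_n (V_GS − V_th)² = (V_DD − V_GS)/R.
Let x = V_GS − 0.61. Then 0.266 x² + x − 6.3 = 0, giving x = 3.34 V (positive root), so V_GS = 3.95 V.
I_D = (V_DD − V_GS)/R = (6.91 − 3.95) / 0.484 = 6.12 mA.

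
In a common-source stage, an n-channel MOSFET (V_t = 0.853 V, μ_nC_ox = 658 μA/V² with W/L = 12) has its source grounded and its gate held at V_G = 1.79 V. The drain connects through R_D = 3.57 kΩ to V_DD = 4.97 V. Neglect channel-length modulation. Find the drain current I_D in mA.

I_D = 1.34 mA

V_GS = V_G = 1.79 V, so V_ov = 1.79 − 0.853 = 0.937 V.
k_n = μ_nC_ox · (W/L) = 7.896 mA/V².
Assume saturation: I_D = ½ k_n V_ov² = 0.5 × 7.896 × 0.937² = 3.47 mA, giving V_DS = V_DD − I_D R_D = 4.97 − 3.47 × 3.57 = -7.4 V.
But -7.4 V < V_ov = 0.937 V, so the device is actually in triode.
In triode I_D = k_n[V_ov V_DS − ½ V_DS²] and I_D = (V_DD − V_DS)/R_D. Equating: 14.1 V_DS² − 27.41 V_DS + 4.97 = 0, giving V_DS = 0.202 V (the root below V_ov).
I_D = (4.97 − 0.202) / 3.57 = 1.34 mA.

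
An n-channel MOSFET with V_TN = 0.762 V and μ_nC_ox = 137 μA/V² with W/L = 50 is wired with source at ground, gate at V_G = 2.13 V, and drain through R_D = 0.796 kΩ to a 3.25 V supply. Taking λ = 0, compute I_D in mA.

V_GS = V_G = 2.13 V, so V_ov = 2.13 − 0.762 = 1.37 V.
k_n = μ_nC_ox · (W/L) = 6.85 mA/V².
Assume saturation: I_D = ½ k_n V_ov² = 0.5 × 6.85 × 1.37² = 6.41 mA, giving V_DS = V_DD − I_D R_D = 3.25 − 6.41 × 0.796 = -1.85 V.
But -1.85 V < V_ov = 1.37 V, so the device is actually in triode.
In triode I_D = k_n[V_ov V_DS − ½ V_DS²] and I_D = (V_DD − V_DS)/R_D. Equating: 2.73 V_DS² − 8.459 V_DS + 3.25 = 0, giving V_DS = 0.449 V (the root below V_ov).
I_D = (3.25 − 0.449) / 0.796 = 3.52 mA.

I_D = 3.52 mA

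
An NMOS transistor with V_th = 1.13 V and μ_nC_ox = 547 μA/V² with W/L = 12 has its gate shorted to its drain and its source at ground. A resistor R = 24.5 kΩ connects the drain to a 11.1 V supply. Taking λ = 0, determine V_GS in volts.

V_GS = 1.48 V

With gate tied to drain, V_GS = V_DS ≥ V_GS − V_th, so the device is in saturation.
k_n = μ_nC_ox · (W/L) = 6.564 mA/V².
KCL at the drain: ½ k_n (V_GS − V_th)² = (V_DD − V_GS)/R.
Let x = V_GS − 1.13. Then 80.4 x² + x − 9.97 = 0, giving x = 0.346 V (positive root), so V_GS = 1.48 V.
I_D = (V_DD − V_GS)/R = (11.1 − 1.48) / 24.5 = 0.393 mA.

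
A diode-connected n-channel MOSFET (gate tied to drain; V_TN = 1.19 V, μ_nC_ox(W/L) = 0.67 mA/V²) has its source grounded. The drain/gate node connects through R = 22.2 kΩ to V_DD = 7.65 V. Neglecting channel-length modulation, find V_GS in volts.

V_GS = 2.06 V

With gate tied to drain, V_GS = V_DS ≥ V_GS − V_TN, so the device is in saturation.
KCL at the drain: ½ k_n (V_GS − V_TN)² = (V_DD − V_GS)/R.
Let x = V_GS − 1.19. Then 7.44 x² + x − 6.46 = 0, giving x = 0.867 V (positive root), so V_GS = 2.06 V.
I_D = (V_DD − V_GS)/R = (7.65 − 2.06) / 22.2 = 0.252 mA.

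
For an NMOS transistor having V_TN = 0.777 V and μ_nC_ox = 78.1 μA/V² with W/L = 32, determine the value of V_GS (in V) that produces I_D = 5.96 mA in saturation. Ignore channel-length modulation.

V_GS = 2.96 V

k_n = μ_nC_ox · (W/L) = 2.499 mA/V².
In saturation I_D = ½ k_n (V_GS − V_TN)², so V_GS − V_TN = √(2 I_D / k_n) = √(2 × 5.96 / 2.499) = 2.18 V.
V_GS = 0.777 + 2.18 = 2.96 V.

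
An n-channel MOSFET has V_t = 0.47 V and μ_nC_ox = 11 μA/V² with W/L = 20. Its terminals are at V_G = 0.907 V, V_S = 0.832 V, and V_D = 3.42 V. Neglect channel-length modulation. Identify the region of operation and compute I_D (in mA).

V_GS = V_G − V_S = 0.907 − 0.832 = 0.075 V; V_DS = V_D − V_S = 3.42 − 0.832 = 2.59 V.
V_GS = 0.075 V < V_t = 0.47 V, so the transistor is in cutoff.

Cutoff; I_D = 0 mA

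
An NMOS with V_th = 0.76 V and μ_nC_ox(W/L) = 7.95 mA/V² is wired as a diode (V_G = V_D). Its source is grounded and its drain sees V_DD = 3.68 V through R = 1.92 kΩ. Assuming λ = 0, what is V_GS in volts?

With gate tied to drain, V_GS = V_DS ≥ V_GS − V_th, so the device is in saturation.
KCL at the drain: ½ k_n (V_GS − V_th)² = (V_DD − V_GS)/R.
Let x = V_GS − 0.76. Then 7.63 x² + x − 2.92 = 0, giving x = 0.556 V (positive root), so V_GS = 1.32 V.
I_D = (V_DD − V_GS)/R = (3.68 − 1.32) / 1.92 = 1.23 mA.

V_GS = 1.32 V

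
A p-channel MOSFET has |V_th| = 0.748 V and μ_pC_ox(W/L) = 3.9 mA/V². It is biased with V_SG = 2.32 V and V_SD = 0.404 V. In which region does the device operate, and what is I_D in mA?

V_ov = V_SG − |V_th| = 2.32 − 0.748 = 1.57 V.
Since V_SD = 0.404 V < V_ov = 1.57 V, the device is in the triode region.
I_D = k_p [V_ov · V_SD − ½ V_SD²] = 3.9 × [1.57 × 0.404 − 0.5 × 0.404²] = 2.16 mA.

Triode; I_D = 2.16 mA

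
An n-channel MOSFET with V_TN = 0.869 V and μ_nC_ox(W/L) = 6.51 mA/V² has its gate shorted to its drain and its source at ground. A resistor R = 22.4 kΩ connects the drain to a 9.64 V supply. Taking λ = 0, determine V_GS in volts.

V_GS = 1.21 V

With gate tied to drain, V_GS = V_DS ≥ V_GS − V_TN, so the device is in saturation.
KCL at the drain: ½ k_n (V_GS − V_TN)² = (V_DD − V_GS)/R.
Let x = V_GS − 0.869. Then 72.9 x² + x − 8.771 = 0, giving x = 0.34 V (positive root), so V_GS = 1.21 V.
I_D = (V_DD − V_GS)/R = (9.64 − 1.21) / 22.4 = 0.376 mA.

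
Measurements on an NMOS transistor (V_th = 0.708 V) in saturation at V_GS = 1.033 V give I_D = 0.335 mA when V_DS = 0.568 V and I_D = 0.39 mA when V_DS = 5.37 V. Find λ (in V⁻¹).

With V_GS fixed, I_D ∝ (1 + λ V_DS) in saturation, so I_D2/I_D1 = (1 + λ V_DS2)/(1 + λ V_DS1).
0.39/0.335 = 1.164 = (1 + 5.37 λ)/(1 + 0.568 λ).
Solving: λ (I_D1 V_DS2 − I_D2 V_DS1) = I_D2 − I_D1, so λ = (0.39 − 0.335) / (0.335 × 5.37 − 0.39 × 0.568) = 0.055 / 1.58 = 0.0349 V⁻¹.

λ = 0.0349 V⁻¹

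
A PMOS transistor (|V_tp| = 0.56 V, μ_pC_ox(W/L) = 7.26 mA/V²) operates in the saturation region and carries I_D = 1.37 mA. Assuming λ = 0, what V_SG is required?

V_SG = 1.17 V

In saturation I_D = ½ k_p (V_SG − |V_tp|)², so V_SG − |V_tp| = √(2 I_D / k_p) = √(2 × 1.37 / 7.26) = 0.614 V.
V_SG = 0.56 + 0.614 = 1.17 V.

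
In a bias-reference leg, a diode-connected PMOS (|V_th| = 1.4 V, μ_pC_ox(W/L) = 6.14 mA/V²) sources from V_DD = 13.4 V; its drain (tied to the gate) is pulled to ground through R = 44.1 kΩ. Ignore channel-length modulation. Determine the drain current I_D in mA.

I_D = 0.265 mA

With gate tied to drain, V_SG = V_SD ≥ V_SG − |V_th|, so the device is in saturation.
KCL at the drain: ½ k_p (V_SG − |V_th|)² = (V_DD − V_SG)/R.
Let x = V_SG − 1.4. Then 135 x² + x − 12 = 0, giving x = 0.294 V (positive root), so V_SG = 1.69 V.
I_D = (V_DD − V_SG)/R = (13.4 − 1.69) / 44.1 = 0.265 mA.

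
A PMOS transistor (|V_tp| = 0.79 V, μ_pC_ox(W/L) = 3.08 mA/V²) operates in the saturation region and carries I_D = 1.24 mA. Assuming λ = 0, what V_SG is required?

V_SG = 1.69 V

In saturation I_D = ½ k_p (V_SG − |V_tp|)², so V_SG − |V_tp| = √(2 I_D / k_p) = √(2 × 1.24 / 3.08) = 0.897 V.
V_SG = 0.79 + 0.897 = 1.69 V.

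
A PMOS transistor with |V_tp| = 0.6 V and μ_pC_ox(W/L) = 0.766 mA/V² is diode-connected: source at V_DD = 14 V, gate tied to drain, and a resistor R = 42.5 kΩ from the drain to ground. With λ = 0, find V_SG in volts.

V_SG = 1.48 V

With gate tied to drain, V_SG = V_SD ≥ V_SG − |V_tp|, so the device is in saturation.
KCL at the drain: ½ k_p (V_SG − |V_tp|)² = (V_DD − V_SG)/R.
Let x = V_SG − 0.6. Then 16.3 x² + x − 13.4 = 0, giving x = 0.877 V (positive root), so V_SG = 1.48 V.
I_D = (V_DD − V_SG)/R = (14 − 1.48) / 42.5 = 0.295 mA.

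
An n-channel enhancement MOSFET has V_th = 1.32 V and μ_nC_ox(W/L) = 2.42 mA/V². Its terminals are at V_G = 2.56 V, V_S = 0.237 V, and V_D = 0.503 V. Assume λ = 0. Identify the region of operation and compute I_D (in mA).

V_GS = V_G − V_S = 2.56 − 0.237 = 2.32 V; V_DS = V_D − V_S = 0.503 − 0.237 = 0.266 V.
V_ov = V_GS − V_th = 2.32 − 1.32 = 1 V.
Since V_DS = 0.266 V < V_ov = 1 V, the device is in the triode region.
I_D = k_n [V_ov · V_DS − ½ V_DS²] = 2.42 × [1 × 0.266 − 0.5 × 0.266²] = 0.56 mA.

Triode; I_D = 0.560 mA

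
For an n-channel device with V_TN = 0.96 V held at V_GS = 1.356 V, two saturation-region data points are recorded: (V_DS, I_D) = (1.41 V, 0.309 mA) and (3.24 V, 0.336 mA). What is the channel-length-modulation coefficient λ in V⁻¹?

λ = 0.0512 V⁻¹

With V_GS fixed, I_D ∝ (1 + λ V_DS) in saturation, so I_D2/I_D1 = (1 + λ V_DS2)/(1 + λ V_DS1).
0.336/0.309 = 1.087 = (1 + 3.24 λ)/(1 + 1.41 λ).
Solving: λ (I_D1 V_DS2 − I_D2 V_DS1) = I_D2 − I_D1, so λ = (0.336 − 0.309) / (0.309 × 3.24 − 0.336 × 1.41) = 0.027 / 0.527 = 0.0512 V⁻¹.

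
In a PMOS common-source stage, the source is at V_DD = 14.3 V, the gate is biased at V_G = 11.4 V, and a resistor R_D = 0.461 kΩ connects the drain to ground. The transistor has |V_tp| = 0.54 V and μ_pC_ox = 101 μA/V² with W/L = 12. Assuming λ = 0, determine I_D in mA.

I_D = 3.38 mA

V_SG = V_DD − V_G = 14.3 − 11.4 = 2.9 V, so V_ov = 2.9 − 0.54 = 2.36 V.
k_p = μ_pC_ox · (W/L) = 1.212 mA/V².
Assume saturation: I_D = ½ k_p V_ov² = 0.5 × 1.212 × 2.36² = 3.38 mA, giving V_SD = V_DD − I_D R_D = 14.3 − 3.38 × 0.461 = 12.7 V.
V_SD = 12.7 V ≥ V_ov = 2.36 V, confirming saturation.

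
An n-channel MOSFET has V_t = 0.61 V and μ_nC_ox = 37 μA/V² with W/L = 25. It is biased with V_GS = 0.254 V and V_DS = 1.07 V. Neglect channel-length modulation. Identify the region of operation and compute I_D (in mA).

Cutoff; I_D = 0 mA

V_GS = 0.254 V < V_t = 0.61 V, so the transistor is in cutoff.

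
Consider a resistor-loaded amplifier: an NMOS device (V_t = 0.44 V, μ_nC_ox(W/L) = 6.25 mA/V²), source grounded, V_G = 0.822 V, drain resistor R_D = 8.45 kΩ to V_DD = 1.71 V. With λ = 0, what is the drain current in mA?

V_GS = V_G = 0.822 V, so V_ov = 0.822 − 0.44 = 0.382 V.
Assume saturation: I_D = ½ k_n V_ov² = 0.5 × 6.25 × 0.382² = 0.456 mA, giving V_DS = V_DD − I_D R_D = 1.71 − 0.456 × 8.45 = -2.14 V.
But -2.14 V < V_ov = 0.382 V, so the device is actually in triode.
In triode I_D = k_n[V_ov V_DS − ½ V_DS²] and I_D = (V_DD − V_DS)/R_D. Equating: 26.4 V_DS² − 21.17 V_DS + 1.71 = 0, giving V_DS = 0.0911 V (the root below V_ov).
I_D = (1.71 − 0.0911) / 8.45 = 0.192 mA.

I_D = 0.192 mA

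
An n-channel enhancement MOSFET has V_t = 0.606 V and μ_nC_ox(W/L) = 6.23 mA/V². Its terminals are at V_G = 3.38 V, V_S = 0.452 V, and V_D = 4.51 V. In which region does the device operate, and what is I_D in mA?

Saturation; I_D = 16.8 mA

V_GS = V_G − V_S = 3.38 − 0.452 = 2.93 V; V_DS = V_D − V_S = 4.51 − 0.452 = 4.06 V.
V_ov = V_GS − V_t = 2.93 − 0.606 = 2.32 V.
Since V_DS = 4.06 V ≥ V_ov = 2.32 V, the device is in saturation.
I_D = ½ k_n V_ov² = 0.5 × 6.23 × 2.32² = 16.8 mA.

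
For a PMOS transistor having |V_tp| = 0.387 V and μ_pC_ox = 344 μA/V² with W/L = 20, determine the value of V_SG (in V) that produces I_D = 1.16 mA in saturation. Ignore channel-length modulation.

V_SG = 0.968 V

k_p = μ_pC_ox · (W/L) = 6.88 mA/V².
In saturation I_D = ½ k_p (V_SG − |V_tp|)², so V_SG − |V_tp| = √(2 I_D / k_p) = √(2 × 1.16 / 6.88) = 0.581 V.
V_SG = 0.387 + 0.581 = 0.968 V.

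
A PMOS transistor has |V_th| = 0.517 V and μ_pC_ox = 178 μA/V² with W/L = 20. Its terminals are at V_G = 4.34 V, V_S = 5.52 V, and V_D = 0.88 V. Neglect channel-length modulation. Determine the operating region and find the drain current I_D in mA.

Saturation; I_D = 0.782 mA

V_SG = V_S − V_G = 5.52 − 4.34 = 1.18 V; V_SD = V_S − V_D = 5.52 − 0.88 = 4.64 V.
k_p = μ_pC_ox · (W/L) = 3.56 mA/V².
V_ov = V_SG − |V_th| = 1.18 − 0.517 = 0.663 V.
Since V_SD = 4.64 V ≥ V_ov = 0.663 V, the device is in saturation.
I_D = ½ k_p V_ov² = 0.5 × 3.56 × 0.663² = 0.782 mA.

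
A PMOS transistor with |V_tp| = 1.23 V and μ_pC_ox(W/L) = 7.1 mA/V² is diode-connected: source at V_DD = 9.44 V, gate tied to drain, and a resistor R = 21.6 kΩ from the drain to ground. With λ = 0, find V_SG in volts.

With gate tied to drain, V_SG = V_SD ≥ V_SG − |V_tp|, so the device is in saturation.
KCL at the drain: ½ k_p (V_SG − |V_tp|)² = (V_DD − V_SG)/R.
Let x = V_SG − 1.23. Then 76.7 x² + x − 8.21 = 0, giving x = 0.321 V (positive root), so V_SG = 1.55 V.
I_D = (V_DD − V_SG)/R = (9.44 − 1.55) / 21.6 = 0.365 mA.

V_SG = 1.55 V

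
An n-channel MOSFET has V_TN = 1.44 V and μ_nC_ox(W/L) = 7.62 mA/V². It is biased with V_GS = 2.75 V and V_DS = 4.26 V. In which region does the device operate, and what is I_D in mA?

Saturation; I_D = 6.54 mA

V_ov = V_GS − V_TN = 2.75 − 1.44 = 1.31 V.
Since V_DS = 4.26 V ≥ V_ov = 1.31 V, the device is in saturation.
I_D = ½ k_n V_ov² = 0.5 × 7.62 × 1.31² = 6.54 mA.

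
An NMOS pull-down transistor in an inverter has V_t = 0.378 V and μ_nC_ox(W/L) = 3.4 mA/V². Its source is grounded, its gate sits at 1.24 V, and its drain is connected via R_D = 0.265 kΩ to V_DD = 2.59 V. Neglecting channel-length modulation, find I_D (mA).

I_D = 1.26 mA

V_GS = V_G = 1.24 V, so V_ov = 1.24 − 0.378 = 0.862 V.
Assume saturation: I_D = ½ k_n V_ov² = 0.5 × 3.4 × 0.862² = 1.26 mA, giving V_DS = V_DD − I_D R_D = 2.59 − 1.26 × 0.265 = 2.26 V.
V_DS = 2.26 V ≥ V_ov = 0.862 V, confirming saturation.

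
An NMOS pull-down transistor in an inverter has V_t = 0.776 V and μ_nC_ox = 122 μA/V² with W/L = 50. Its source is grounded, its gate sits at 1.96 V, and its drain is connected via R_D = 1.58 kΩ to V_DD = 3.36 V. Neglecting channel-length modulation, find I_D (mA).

I_D = 1.93 mA

V_GS = V_G = 1.96 V, so V_ov = 1.96 − 0.776 = 1.18 V.
k_n = μ_nC_ox · (W/L) = 6.1 mA/V².
Assume saturation: I_D = ½ k_n V_ov² = 0.5 × 6.1 × 1.18² = 4.28 mA, giving V_DS = V_DD − I_D R_D = 3.36 − 4.28 × 1.58 = -3.4 V.
But -3.4 V < V_ov = 1.18 V, so the device is actually in triode.
In triode I_D = k_n[V_ov V_DS − ½ V_DS²] and I_D = (V_DD − V_DS)/R_D. Equating: 4.82 V_DS² − 12.41 V_DS + 3.36 = 0, giving V_DS = 0.307 V (the root below V_ov).
I_D = (3.36 − 0.307) / 1.58 = 1.93 mA.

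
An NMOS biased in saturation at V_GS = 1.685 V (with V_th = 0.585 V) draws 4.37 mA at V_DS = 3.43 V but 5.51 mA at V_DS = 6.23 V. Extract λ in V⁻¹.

λ = 0.137 V⁻¹

With V_GS fixed, I_D ∝ (1 + λ V_DS) in saturation, so I_D2/I_D1 = (1 + λ V_DS2)/(1 + λ V_DS1).
5.51/4.37 = 1.261 = (1 + 6.23 λ)/(1 + 3.43 λ).
Solving: λ (I_D1 V_DS2 − I_D2 V_DS1) = I_D2 − I_D1, so λ = (5.51 − 4.37) / (4.37 × 6.23 − 5.51 × 3.43) = 1.14 / 8.33 = 0.137 V⁻¹.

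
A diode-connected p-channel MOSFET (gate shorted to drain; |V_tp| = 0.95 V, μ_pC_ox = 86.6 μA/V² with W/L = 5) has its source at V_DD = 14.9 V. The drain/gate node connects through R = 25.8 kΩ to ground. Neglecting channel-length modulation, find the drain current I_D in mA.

I_D = 0.483 mA

With gate tied to drain, V_SG = V_SD ≥ V_SG − |V_tp|, so the device is in saturation.
k_p = μ_pC_ox · (W/L) = 0.433 mA/V².
KCL at the drain: ½ k_p (V_SG − |V_tp|)² = (V_DD − V_SG)/R.
Let x = V_SG − 0.95. Then 5.59 x² + x − 13.95 = 0, giving x = 1.49 V (positive root), so V_SG = 2.44 V.
I_D = (V_DD − V_SG)/R = (14.9 − 2.44) / 25.8 = 0.483 mA.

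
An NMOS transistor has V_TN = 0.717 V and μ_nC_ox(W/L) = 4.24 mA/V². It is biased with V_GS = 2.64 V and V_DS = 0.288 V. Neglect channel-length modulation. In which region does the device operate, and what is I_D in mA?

Triode; I_D = 2.17 mA

V_ov = V_GS − V_TN = 2.64 − 0.717 = 1.92 V.
Since V_DS = 0.288 V < V_ov = 1.92 V, the device is in the triode region.
I_D = k_n [V_ov · V_DS − ½ V_DS²] = 4.24 × [1.92 × 0.288 − 0.5 × 0.288²] = 2.17 mA.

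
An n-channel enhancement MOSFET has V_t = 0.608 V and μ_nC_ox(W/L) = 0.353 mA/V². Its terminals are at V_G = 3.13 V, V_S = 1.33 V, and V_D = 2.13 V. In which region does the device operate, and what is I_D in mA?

V_GS = V_G − V_S = 3.13 − 1.33 = 1.8 V; V_DS = V_D − V_S = 2.13 − 1.33 = 0.8 V.
V_ov = V_GS − V_t = 1.8 − 0.608 = 1.19 V.
Since V_DS = 0.8 V < V_ov = 1.19 V, the device is in the triode region.
I_D = k_n [V_ov · V_DS − ½ V_DS²] = 0.353 × [1.19 × 0.8 − 0.5 × 0.8²] = 0.224 mA.

Triode; I_D = 0.224 mA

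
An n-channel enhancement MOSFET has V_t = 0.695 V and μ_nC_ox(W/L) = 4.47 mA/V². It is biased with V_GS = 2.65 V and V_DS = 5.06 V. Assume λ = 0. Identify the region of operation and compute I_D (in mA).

V_ov = V_GS − V_t = 2.65 − 0.695 = 1.96 V.
Since V_DS = 5.06 V ≥ V_ov = 1.96 V, the device is in saturation.
I_D = ½ k_n V_ov² = 0.5 × 4.47 × 1.96² = 8.54 mA.

Saturation; I_D = 8.54 mA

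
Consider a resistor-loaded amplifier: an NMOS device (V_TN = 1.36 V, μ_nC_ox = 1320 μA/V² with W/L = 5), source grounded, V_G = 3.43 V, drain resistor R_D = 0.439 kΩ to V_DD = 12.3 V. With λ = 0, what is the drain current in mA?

V_GS = V_G = 3.43 V, so V_ov = 3.43 − 1.36 = 2.07 V.
k_n = μ_nC_ox · (W/L) = 6.6 mA/V².
Assume saturation: I_D = ½ k_n V_ov² = 0.5 × 6.6 × 2.07² = 14.1 mA, giving V_DS = V_DD − I_D R_D = 12.3 − 14.1 × 0.439 = 6.09 V.
V_DS = 6.09 V ≥ V_ov = 2.07 V, confirming saturation.

I_D = 14.1 mA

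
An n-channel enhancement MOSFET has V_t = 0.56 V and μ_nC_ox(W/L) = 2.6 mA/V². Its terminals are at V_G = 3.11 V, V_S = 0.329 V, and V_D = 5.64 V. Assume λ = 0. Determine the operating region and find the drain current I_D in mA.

V_GS = V_G − V_S = 3.11 − 0.329 = 2.78 V; V_DS = V_D − V_S = 5.64 − 0.329 = 5.31 V.
V_ov = V_GS − V_t = 2.78 − 0.56 = 2.22 V.
Since V_DS = 5.31 V ≥ V_ov = 2.22 V, the device is in saturation.
I_D = ½ k_n V_ov² = 0.5 × 2.6 × 2.22² = 6.41 mA.

Saturation; I_D = 6.41 mA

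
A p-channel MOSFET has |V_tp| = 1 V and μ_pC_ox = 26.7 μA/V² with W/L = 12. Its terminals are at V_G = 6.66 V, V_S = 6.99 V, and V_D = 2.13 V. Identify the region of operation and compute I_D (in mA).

Cutoff; I_D = 0 mA

V_SG = V_S − V_G = 6.99 − 6.66 = 0.33 V; V_SD = V_S − V_D = 6.99 − 2.13 = 4.86 V.
V_SG = 0.33 V < |V_tp| = 1 V, so the transistor is in cutoff.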